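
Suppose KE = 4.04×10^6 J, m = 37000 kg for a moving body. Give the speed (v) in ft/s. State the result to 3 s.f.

48.5 ft/s

Solving KE = ½mv² for v: v = √(2·KE/m).
KE = 4.04×10^6 J; m = 37000 kg.
v = 14.78 m/s
14.78 m/s × (1 ft/s / 0.3048 m/s) = 48.48 ft/s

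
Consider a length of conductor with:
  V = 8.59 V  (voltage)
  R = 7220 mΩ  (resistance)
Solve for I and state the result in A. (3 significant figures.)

1.19 A

From Ohm's law: I = V/R.
V = 8.59 V; R = 7220 mΩ = 7.220 Ω.
I = 1.190 A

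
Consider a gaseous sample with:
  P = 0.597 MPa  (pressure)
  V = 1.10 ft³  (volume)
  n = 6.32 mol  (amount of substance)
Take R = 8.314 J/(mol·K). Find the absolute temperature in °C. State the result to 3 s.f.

Rearranging: T = PV/(nR).
P = 0.597 MPa = 5.970×10^5 Pa; V = 1.10 ft³ = 0.03115 m³; n = 6.32 mol; R = 8.314 J/(mol·K).
T = 353.9 K
353.9 K − 273.15 = 80.75 °C

80.8 °C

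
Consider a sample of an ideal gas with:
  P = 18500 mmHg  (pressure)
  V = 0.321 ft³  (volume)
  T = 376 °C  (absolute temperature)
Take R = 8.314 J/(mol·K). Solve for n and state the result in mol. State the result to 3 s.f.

From the ideal-gas law: n = PV/(RT).
P = 18500 mmHg = 2.466×10^6 Pa; V = 0.321 ft³ = 0.009090 m³; T = 376 °C = 649.1 K; R = 8.314 J/(mol·K).
n = 4.154 mol

4.15 mol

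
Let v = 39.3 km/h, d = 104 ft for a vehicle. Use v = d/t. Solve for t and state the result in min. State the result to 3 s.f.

Rearranging v = d/t for t: t = d/v.
v = 39.3 km/h = 10.92 m/s; d = 104 ft = 31.70 m.
t = 2.904 s
2.904 s × (1 min / 60.00 s) = 0.04840 min

0.0484 min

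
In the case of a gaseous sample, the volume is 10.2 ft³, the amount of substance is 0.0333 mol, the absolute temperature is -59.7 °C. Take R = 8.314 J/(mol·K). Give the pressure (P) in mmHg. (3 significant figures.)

P is given directly by: P = nRT/V.
V = 10.2 ft³ = 0.2888 m³; n = 0.0333 mol; T = -59.7 °C = 213.4 K; R = 8.314 J/(mol·K).
P = 204.6 Pa
204.6 Pa × (1 mmHg / 133.3 Pa) = 1.535 mmHg

1.53 mmHg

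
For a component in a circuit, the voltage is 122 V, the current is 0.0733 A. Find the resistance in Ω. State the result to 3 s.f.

1660 Ω

From Ohm's law: R = V/I.
V = 122 V; I = 0.0733 A.
R = 1664 Ω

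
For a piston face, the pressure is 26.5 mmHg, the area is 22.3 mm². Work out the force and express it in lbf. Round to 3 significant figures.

0.0177 lbf

Rearranging P = F/A for F: F = P·A.
P = 26.5 mmHg = 3533 Pa; A = 22.3 mm² = 2.230×10^-5 m².
F = 0.07879 N  (the unit combination reduces to kg·m/s² = N)
0.07879 N × (1 lbf / 4.448 N) = 0.01771 lbf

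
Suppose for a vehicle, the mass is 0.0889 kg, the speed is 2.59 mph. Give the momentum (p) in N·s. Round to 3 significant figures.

0.103 N·s

Directly: p = mv.
m = 0.0889 kg; v = 2.59 mph = 1.158 m/s.
p = 0.1029 kg·m/s  (the unit combination reduces to kg·m/s = kg·m/s)
Since 1 N·s = 1 kg·m/s, 0.1029 N·s.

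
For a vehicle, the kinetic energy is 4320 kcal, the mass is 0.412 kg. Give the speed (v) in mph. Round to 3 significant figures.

21000 mph

Rearranging: v = √(2·KE/m).
KE = 4320 kcal = 1.807×10^7 J; m = 0.412 kg.
v = 9367 m/s
9367 m/s × (1 mph / 0.4470 m/s) = 20954 mph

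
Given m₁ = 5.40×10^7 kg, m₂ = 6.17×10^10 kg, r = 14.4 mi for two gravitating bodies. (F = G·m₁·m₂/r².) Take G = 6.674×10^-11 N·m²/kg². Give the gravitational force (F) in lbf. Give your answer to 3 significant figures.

F is given directly by: F = Gm₁m₂/r².
m₁ = 5.40×10^7 kg; m₂ = 6.17×10^10 kg; r = 14.4 mi = 23175 m; G = 6.674×10^-11 N·m²/kg².
F = 0.4140 N
0.4140 N × (1 lbf / 4.448 N) = 0.09308 lbf

0.0931 lbf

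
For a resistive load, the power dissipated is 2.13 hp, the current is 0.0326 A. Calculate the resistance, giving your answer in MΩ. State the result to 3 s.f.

1.49 MΩ

Rearranging: R = P/I².
P = 2.13 hp = 1588 W; I = 0.0326 A.
R = 1.495×10^6 Ω
1.495×10^6 Ω × (1 MΩ / 1.000×10^6 Ω) = 1.495 MΩ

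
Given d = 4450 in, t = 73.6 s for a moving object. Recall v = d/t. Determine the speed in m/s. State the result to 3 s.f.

1.54 m/s

Directly: v = d/t.
d = 4450 in = 113.0 m; t = 73.6 s.
v = 1.536 m/s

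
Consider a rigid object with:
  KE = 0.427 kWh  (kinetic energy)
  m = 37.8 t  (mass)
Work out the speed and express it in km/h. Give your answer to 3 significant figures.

32.5 km/h

Rearranging: v = √(2·KE/m).
KE = 0.427 kWh = 1.537×10^6 J; m = 37.8 t = 37800 kg.
v = 9.018 m/s
9.018 m/s × (1 km/h / 0.2778 m/s) = 32.47 km/h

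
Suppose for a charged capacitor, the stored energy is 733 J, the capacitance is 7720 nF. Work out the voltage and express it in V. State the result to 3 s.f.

13800 V

Rearranging E = ½C·V² for V: V = √(2E/C).
E = 733 J; C = 7720 nF = 7.720×10^-6 F.
V = 13780 V  (the unit combination reduces to kg·m²/(A·s³) = V)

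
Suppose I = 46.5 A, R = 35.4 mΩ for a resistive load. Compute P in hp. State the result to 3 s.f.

P is given directly by: P = I²R.
I = 46.5 A; R = 35.4 mΩ = 0.03540 Ω.
P = 76.54 W
76.54 W × (1 hp / 745.7 W) = 0.1026 hp

0.103 hp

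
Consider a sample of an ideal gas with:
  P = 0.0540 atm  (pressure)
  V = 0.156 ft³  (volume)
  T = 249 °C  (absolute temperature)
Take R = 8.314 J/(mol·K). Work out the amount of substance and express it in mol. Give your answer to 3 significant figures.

From the ideal-gas law: n = PV/(RT).
P = 0.0540 atm = 5472 Pa; V = 0.156 ft³ = 0.004417 m³; T = 249 °C = 522.1 K; R = 8.314 J/(mol·K).
n = 0.005568 mol

0.00557 mol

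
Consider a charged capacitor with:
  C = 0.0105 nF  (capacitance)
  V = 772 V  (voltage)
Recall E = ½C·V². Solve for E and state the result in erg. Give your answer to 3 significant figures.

31.3 erg

E is given directly by: E = ½CV².
C = 0.0105 nF = 1.050×10^-11 F; V = 772 V.
E = 3.129×10^-6 J  (the unit combination reduces to kg·m²/s² = J)
3.129×10^-6 J × (1 erg / 1.000×10^-7 J) = 31.29 erg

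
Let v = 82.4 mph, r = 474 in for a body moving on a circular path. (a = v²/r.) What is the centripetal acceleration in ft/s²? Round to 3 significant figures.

a is given directly by: a = v²/r.
v = 82.4 mph = 36.84 m/s; r = 474 in = 12.04 m.
a = 112.7 m/s²
112.7 m/s² × (1 ft/s² / 0.3048 m/s²) = 369.8 ft/s²

370 ft/s²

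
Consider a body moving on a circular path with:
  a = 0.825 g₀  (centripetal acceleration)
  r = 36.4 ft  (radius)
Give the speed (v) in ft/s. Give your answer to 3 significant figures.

31.1 ft/s

Rearranging a = v²/r for v: v = √(a·r).
a = 0.825 g₀ = 8.090 m/s²; r = 36.4 ft = 11.09 m.
v = 9.474 m/s
9.474 m/s × (1 ft/s / 0.3048 m/s) = 31.08 ft/s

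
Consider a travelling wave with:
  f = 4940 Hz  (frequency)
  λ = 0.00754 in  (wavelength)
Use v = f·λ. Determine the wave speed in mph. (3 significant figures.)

v is given directly by: v = fλ.
f = 4940 Hz; λ = 0.00754 in = 1.915×10^-4 m.
v = 0.9461 m/s
0.9461 m/s × (1 mph / 0.4470 m/s) = 2.116 mph

2.12 mph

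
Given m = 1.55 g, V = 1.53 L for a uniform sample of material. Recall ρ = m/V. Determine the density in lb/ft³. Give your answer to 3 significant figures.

Directly: ρ = m/V.
m = 1.55 g = 0.001550 kg; V = 1.53 L = 0.001530 m³.
ρ = 1.013 kg/m³
1.013 kg/m³ × (1 lb/ft³ / 16.02 kg/m³) = 0.06324 lb/ft³

0.0632 lb/ft³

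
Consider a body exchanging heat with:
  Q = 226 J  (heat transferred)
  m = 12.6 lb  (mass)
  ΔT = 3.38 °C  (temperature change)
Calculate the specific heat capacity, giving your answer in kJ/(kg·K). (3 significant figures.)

Rearranging: c = Q/(m·ΔT).
Q = 226 J; m = 12.6 lb = 5.715 kg; ΔT = 3.38 °C = 3.380 K.
c = 11.70 J/(kg·K)
11.70 J/(kg·K) × (1 kJ/(kg·K) / 1000 J/(kg·K)) = 0.01170 kJ/(kg·K)

0.0117 kJ/(kg·K)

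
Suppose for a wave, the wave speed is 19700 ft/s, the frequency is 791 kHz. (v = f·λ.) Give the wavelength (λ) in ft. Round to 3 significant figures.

Solving v = f·λ for λ: λ = v/f.
v = 19700 ft/s = 6005 m/s; f = 791 kHz = 7.910×10^5 Hz.
λ = 0.007591 m
0.007591 m × (1 ft / 0.3048 m) = 0.02491 ft

0.0249 ft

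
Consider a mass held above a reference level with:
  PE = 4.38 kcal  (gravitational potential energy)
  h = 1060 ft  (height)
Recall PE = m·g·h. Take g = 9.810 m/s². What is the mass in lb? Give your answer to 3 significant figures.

12.7 lb

Rearranging PE = m·g·h for m: m = PE/(g·h).
PE = 4.38 kcal = 18326 J; h = 1060 ft = 323.1 m; g = 9.810 m/s².
m = 5.782 kg
5.782 kg × (1 lb / 0.4536 kg) = 12.75 lb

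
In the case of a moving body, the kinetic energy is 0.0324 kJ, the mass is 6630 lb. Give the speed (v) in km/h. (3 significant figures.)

0.528 km/h

Solving KE = ½mv² for v: v = √(2·KE/m).
KE = 0.0324 kJ = 32.40 J; m = 6630 lb = 3007 kg.
v = 0.1468 m/s
0.1468 m/s × (1 km/h / 0.2778 m/s) = 0.5284 km/h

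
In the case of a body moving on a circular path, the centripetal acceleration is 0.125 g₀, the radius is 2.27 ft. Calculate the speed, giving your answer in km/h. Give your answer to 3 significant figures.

3.32 km/h

Rearranging a = v²/r for v: v = √(a·r).
a = 0.125 g₀ = 1.226 m/s²; r = 2.27 ft = 0.6919 m.
v = 0.9209 m/s
0.9209 m/s × (1 km/h / 0.2778 m/s) = 3.315 km/h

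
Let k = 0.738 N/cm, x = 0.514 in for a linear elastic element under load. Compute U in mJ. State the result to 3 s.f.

U is given directly by: U = ½kx².
k = 0.738 N/cm = 73.80 N/m; x = 0.514 in = 0.01306 m.
U = 0.006290 J
0.006290 J × (1 mJ / 0.001000 J) = 6.290 mJ

6.29 mJ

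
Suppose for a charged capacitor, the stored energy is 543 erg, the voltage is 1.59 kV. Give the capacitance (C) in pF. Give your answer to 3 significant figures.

43.0 pF

Solving E = ½C·V² for C: C = 2E/V².
E = 543 erg = 5.430×10^-5 J; V = 1.59 kV = 1590 V.
C = 4.296×10^-11 F
4.296×10^-11 F × (1 pF / 1.000×10^-12 F) = 42.96 pF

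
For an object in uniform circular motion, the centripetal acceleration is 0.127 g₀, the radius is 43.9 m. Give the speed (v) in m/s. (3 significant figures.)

7.39 m/s

Solving a = v²/r for v: v = √(a·r).
a = 0.127 g₀ = 1.245 m/s²; r = 43.9 m.
v = 7.394 m/s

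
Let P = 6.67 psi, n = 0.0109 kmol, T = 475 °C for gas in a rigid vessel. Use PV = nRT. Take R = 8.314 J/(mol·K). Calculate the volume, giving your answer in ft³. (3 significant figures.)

Rearranging: V = nRT/P.
P = 6.67 psi = 45988 Pa; n = 0.0109 kmol = 10.90 mol; T = 475 °C = 748.1 K; R = 8.314 J/(mol·K).
V = 1.474 m³
1.474 m³ × (1 ft³ / 0.02832 m³) = 52.06 ft³

52.1 ft³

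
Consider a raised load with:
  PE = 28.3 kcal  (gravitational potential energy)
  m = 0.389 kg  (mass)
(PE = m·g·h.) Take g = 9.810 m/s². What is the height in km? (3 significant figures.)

31.0 km

Rearranging: h = PE/(m·g).
PE = 28.3 kcal = 1.184×10^5 J; m = 0.389 kg; g = 9.810 m/s².
h = 31028 m
31028 m × (1 km / 1000 m) = 31.03 km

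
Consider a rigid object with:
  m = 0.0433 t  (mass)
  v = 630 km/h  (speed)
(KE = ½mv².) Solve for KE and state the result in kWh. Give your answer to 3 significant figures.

0.184 kWh

Directly: KE = ½mv².
m = 0.0433 t = 43.30 kg; v = 630 km/h = 175.0 m/s.
KE = 6.630×10^5 J
6.630×10^5 J × (1 kWh / 3.600×10^6 J) = 0.1842 kWh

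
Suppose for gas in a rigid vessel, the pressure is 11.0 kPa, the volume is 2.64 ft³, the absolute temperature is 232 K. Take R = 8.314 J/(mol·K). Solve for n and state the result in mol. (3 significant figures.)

0.426 mol

Rearranging: n = PV/(RT).
P = 11.0 kPa = 11000 Pa; V = 2.64 ft³ = 0.07476 m³; T = 232 K; R = 8.314 J/(mol·K).
n = 0.4263 mol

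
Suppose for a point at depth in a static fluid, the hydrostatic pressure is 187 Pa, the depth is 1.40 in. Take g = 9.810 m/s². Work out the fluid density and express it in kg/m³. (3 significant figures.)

536 kg/m³

Rearranging: ρ = P/(g·h).
P = 187 Pa; h = 1.40 in = 0.03556 m; g = 9.810 m/s².
ρ = 536.1 kg/m³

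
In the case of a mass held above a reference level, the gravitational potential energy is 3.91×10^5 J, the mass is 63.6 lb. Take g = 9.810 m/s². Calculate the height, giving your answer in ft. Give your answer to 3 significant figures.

Rearranging: h = PE/(m·g).
PE = 3.91×10^5 J; m = 63.6 lb = 28.85 kg; g = 9.810 m/s².
h = 1382 m
1382 m × (1 ft / 0.3048 m) = 4533 ft

4530 ft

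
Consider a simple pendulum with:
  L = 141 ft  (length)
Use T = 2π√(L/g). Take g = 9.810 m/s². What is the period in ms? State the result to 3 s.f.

13200 ms

T is given directly by: T = 2π√(L/g).
L = 141 ft = 42.98 m; g = 9.810 m/s².
T = 13.15 s
13.15 s × (1 ms / 0.001000 s) = 13151 ms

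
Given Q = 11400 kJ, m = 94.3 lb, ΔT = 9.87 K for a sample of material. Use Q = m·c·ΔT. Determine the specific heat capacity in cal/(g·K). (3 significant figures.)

6.45 cal/(g·K)

Solving Q = m·c·ΔT for c: c = Q/(m·ΔT).
Q = 11400 kJ = 1.140×10^7 J; m = 94.3 lb = 42.77 kg; ΔT = 9.87 K.
c = 27003 J/(kg·K)
27003 J/(kg·K) × (1 cal/(g·K) / 4184 J/(kg·K)) = 6.454 cal/(g·K)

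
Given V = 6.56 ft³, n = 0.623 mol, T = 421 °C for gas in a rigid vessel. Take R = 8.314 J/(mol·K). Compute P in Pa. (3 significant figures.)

P is given directly by: P = nRT/V.
V = 6.56 ft³ = 0.1858 m³; n = 0.623 mol; T = 421 °C = 694.1 K; R = 8.314 J/(mol·K).
P = 19355 Pa  (the unit combination reduces to kg/(m·s²) = Pa)

19400 Pa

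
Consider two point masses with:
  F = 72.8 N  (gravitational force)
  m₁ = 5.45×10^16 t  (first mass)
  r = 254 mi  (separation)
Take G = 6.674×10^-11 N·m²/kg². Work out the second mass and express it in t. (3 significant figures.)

3.34 t

From Newton's law of gravitation: m₂ = F·r²/(G·m₁).
F = 72.8 N; m₁ = 5.45×10^16 t = 5.450×10^19 kg; r = 254 mi = 4.088×10^5 m; G = 6.674×10^-11 N·m²/kg².
m₂ = 3344 kg
3344 kg × (1 t / 1000 kg) = 3.344 t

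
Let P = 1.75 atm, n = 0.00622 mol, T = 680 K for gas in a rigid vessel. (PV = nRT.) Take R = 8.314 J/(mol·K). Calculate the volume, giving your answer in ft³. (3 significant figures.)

0.00700 ft³

Rearranging: V = nRT/P.
P = 1.75 atm = 1.773×10^5 Pa; n = 0.00622 mol; T = 680 K; R = 8.314 J/(mol·K).
V = 1.983×10^-4 m³
1.983×10^-4 m³ × (1 ft³ / 0.02832 m³) = 0.007003 ft³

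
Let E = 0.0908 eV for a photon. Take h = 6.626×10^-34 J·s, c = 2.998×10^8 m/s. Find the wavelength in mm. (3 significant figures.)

0.0137 mm

Rearranging E = h·c/λ for λ: λ = hc/E.
E = 0.0908 eV = 1.455×10^-20 J; h = 6.626×10^-34 J·s; c = 2.998×10^8 m/s.
λ = 1.365×10^-5 m
1.365×10^-5 m × (1 mm / 0.001000 m) = 0.01365 mm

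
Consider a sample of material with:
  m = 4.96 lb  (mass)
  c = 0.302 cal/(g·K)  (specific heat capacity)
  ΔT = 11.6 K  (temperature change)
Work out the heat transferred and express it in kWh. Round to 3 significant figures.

0.00916 kWh

Q is given directly by: Q = mcΔT.
m = 4.96 lb = 2.250 kg; c = 0.302 cal/(g·K) = 1264 J/(kg·K); ΔT = 11.6 K.
Q = 32976 J  (the unit combination reduces to kg·m²/s² = J)
32976 J × (1 kWh / 3.600×10^6 J) = 0.009160 kWh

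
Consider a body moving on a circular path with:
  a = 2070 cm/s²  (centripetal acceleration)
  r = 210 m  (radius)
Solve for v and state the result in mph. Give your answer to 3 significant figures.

147 mph

Rearranging: v = √(a·r).
a = 2070 cm/s² = 20.70 m/s²; r = 210 m.
v = 65.93 m/s
65.93 m/s × (1 mph / 0.4470 m/s) = 147.5 mph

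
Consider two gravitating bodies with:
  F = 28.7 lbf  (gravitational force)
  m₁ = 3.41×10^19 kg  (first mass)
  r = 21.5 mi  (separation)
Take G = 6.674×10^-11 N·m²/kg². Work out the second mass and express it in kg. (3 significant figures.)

From Newton's law of gravitation: m₂ = F·r²/(G·m₁).
F = 28.7 lbf = 127.7 N; m₁ = 3.41×10^19 kg; r = 21.5 mi = 34601 m; G = 6.674×10^-11 N·m²/kg².
m₂ = 67.16 kg

67.2 kg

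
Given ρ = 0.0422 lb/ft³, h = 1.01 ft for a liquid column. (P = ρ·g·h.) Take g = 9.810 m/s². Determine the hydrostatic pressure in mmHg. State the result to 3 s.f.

0.0153 mmHg

Directly: P = ρgh.
ρ = 0.0422 lb/ft³ = 0.6760 kg/m³; h = 1.01 ft = 0.3078 m; g = 9.810 m/s².
P = 2.041 Pa  (the unit combination reduces to kg/(m·s²) = Pa)
2.041 Pa × (1 mmHg / 133.3 Pa) = 0.01531 mmHg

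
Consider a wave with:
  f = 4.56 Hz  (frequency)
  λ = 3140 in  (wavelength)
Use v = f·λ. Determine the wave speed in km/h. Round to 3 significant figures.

v is given directly by: v = fλ.
f = 4.56 Hz; λ = 3140 in = 79.76 m.
v = 363.7 m/s
363.7 m/s × (1 km/h / 0.2778 m/s) = 1309 km/h

1310 km/h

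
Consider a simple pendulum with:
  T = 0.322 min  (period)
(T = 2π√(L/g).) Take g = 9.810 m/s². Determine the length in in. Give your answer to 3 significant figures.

Solving T = 2π√(L/g) for L: L = g·(T/2π)².
T = 0.322 min = 19.32 s; g = 9.810 m/s².
L = 92.75 m
92.75 m × (1 in / 0.02540 m) = 3652 in

3650 in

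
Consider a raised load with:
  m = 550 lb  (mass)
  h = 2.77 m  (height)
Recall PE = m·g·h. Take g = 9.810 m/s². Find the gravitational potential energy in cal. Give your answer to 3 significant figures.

Directly: PE = mgh.
m = 550 lb = 249.5 kg; h = 2.77 m; g = 9.810 m/s².
PE = 6779 J
6779 J × (1 cal / 4.184 J) = 1620 cal

1620 cal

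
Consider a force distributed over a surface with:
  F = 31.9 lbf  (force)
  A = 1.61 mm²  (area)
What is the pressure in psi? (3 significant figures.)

12800 psi

P is given directly by: P = F/A.
F = 31.9 lbf = 141.9 N; A = 1.61 mm² = 1.610×10^-6 m².
P = 8.814×10^7 Pa
8.814×10^7 Pa × (1 psi / 6895 Pa) = 12783 psi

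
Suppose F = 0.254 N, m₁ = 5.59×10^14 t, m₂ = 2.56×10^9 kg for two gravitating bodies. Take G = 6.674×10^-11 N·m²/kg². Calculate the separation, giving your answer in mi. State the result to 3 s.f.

Rearranging F = G·m₁·m₂/r² for r: r = √(G·m₁m₂/F).
F = 0.254 N; m₁ = 5.59×10^14 t = 5.590×10^17 kg; m₂ = 2.56×10^9 kg; G = 6.674×10^-11 N·m²/kg².
r = 6.132×10^8 m
6.132×10^8 m × (1 mi / 1609 m) = 3.810×10^5 mi

3.81×10^5 mi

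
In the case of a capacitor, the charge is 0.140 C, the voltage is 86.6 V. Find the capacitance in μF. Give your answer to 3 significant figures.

1620 μF

Directly: C = Q/V.
Q = 0.140 C; V = 86.6 V.
C = 0.001617 F
0.001617 F × (1 μF / 1.000×10^-6 F) = 1617 μF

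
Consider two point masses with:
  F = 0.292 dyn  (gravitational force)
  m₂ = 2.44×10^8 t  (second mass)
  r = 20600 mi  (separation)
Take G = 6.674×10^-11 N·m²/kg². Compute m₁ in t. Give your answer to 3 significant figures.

From Newton's law of gravitation: m₁ = F·r²/(G·m₂).
F = 0.292 dyn = 2.920×10^-6 N; m₂ = 2.44×10^8 t = 2.440×10^11 kg; r = 20600 mi = 3.315×10^7 m; G = 6.674×10^-11 N·m²/kg².
m₁ = 1.971×10^8 kg
1.971×10^8 kg × (1 t / 1000 kg) = 1.971×10^5 t

1.97×10^5 t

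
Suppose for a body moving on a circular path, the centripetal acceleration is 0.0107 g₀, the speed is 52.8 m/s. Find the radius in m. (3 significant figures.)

Solving a = v²/r for r: r = v²/a.
a = 0.0107 g₀ = 0.1049 m/s²; v = 52.8 m/s.
r = 26568 m

26600 m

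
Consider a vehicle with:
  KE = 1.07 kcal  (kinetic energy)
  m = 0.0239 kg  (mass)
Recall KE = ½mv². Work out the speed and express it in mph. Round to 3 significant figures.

Rearranging KE = ½mv² for v: v = √(2·KE/m).
KE = 1.07 kcal = 4477 J; m = 0.0239 kg.
v = 612.1 m/s
612.1 m/s × (1 mph / 0.4470 m/s) = 1369 mph

1370 mph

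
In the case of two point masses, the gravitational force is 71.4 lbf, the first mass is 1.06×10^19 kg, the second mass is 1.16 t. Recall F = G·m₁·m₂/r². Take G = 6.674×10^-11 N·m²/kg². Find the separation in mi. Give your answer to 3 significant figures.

From Newton's law of gravitation: r = √(G·m₁m₂/F).
F = 71.4 lbf = 317.6 N; m₁ = 1.06×10^19 kg; m₂ = 1.16 t = 1160 kg; G = 6.674×10^-11 N·m²/kg².
r = 50831 m
50831 m × (1 mi / 1609 m) = 31.59 mi

31.6 mi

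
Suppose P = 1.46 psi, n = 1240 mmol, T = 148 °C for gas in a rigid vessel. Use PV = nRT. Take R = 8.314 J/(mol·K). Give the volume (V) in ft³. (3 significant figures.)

15.2 ft³

From the ideal-gas law: V = nRT/P.
P = 1.46 psi = 10066 Pa; n = 1240 mmol = 1.240 mol; T = 148 °C = 421.1 K; R = 8.314 J/(mol·K).
V = 0.4313 m³
0.4313 m³ × (1 ft³ / 0.02832 m³) = 15.23 ft³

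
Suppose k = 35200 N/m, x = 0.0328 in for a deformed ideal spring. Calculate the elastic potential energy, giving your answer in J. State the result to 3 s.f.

0.0122 J

Directly: U = ½kx².
k = 35200 N/m; x = 0.0328 in = 8.331×10^-4 m.
U = 0.01222 J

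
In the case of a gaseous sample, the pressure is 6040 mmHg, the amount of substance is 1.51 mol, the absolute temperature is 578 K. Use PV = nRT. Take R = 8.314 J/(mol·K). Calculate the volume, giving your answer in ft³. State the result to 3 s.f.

0.318 ft³

From the ideal-gas law: V = nRT/P.
P = 6040 mmHg = 8.053×10^5 Pa; n = 1.51 mol; T = 578 K; R = 8.314 J/(mol·K).
V = 0.009011 m³
0.009011 m³ × (1 ft³ / 0.02832 m³) = 0.3182 ft³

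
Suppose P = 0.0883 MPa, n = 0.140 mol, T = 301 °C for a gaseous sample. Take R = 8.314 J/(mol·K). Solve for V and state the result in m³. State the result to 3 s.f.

From the ideal-gas law: V = nRT/P.
P = 0.0883 MPa = 88300 Pa; n = 0.140 mol; T = 301 °C = 574.1 K; R = 8.314 J/(mol·K).
V = 0.007568 m³

0.00757 m³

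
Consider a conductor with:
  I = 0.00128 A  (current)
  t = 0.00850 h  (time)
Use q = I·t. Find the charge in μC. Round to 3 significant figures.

Directly: q = It.
I = 0.00128 A; t = 0.00850 h = 30.60 s.
q = 0.03917 C
0.03917 C × (1 μC / 1.000×10^-6 C) = 39168 μC

39200 μC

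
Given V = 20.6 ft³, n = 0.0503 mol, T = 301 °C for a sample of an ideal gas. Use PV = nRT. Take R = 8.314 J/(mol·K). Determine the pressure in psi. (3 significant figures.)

0.0597 psi

From the ideal-gas law: P = nRT/V.
V = 20.6 ft³ = 0.5833 m³; n = 0.0503 mol; T = 301 °C = 574.1 K; R = 8.314 J/(mol·K).
P = 411.6 Pa  (the unit combination reduces to kg/(m·s²) = Pa)
411.6 Pa × (1 psi / 6895 Pa) = 0.05970 psi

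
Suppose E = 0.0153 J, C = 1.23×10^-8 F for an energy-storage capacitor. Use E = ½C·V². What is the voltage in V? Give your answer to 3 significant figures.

1580 V

Solving E = ½C·V² for V: V = √(2E/C).
E = 0.0153 J; C = 1.23×10^-8 F.
V = 1577 V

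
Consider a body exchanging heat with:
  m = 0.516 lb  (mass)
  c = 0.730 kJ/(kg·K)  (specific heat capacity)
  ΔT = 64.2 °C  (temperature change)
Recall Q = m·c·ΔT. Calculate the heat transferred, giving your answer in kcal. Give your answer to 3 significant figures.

Q is given directly by: Q = mcΔT.
m = 0.516 lb = 0.2341 kg; c = 0.730 kJ/(kg·K) = 730.0 J/(kg·K); ΔT = 64.2 °C = 64.20 K.
Q = 10969 J  (the unit combination reduces to kg·m²/s² = J)
10969 J × (1 kcal / 4184 J) = 2.622 kcal

2.62 kcal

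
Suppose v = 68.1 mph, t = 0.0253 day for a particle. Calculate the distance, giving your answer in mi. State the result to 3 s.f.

Rearranging: d = v·t.
v = 68.1 mph = 30.44 m/s; t = 0.0253 day = 2186 s.
d = 66547 m
66547 m × (1 mi / 1609 m) = 41.35 mi

41.4 mi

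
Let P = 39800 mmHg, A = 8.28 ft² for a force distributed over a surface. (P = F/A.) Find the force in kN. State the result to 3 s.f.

Rearranging: F = P·A.
P = 39800 mmHg = 5.306×10^6 Pa; A = 8.28 ft² = 0.7692 m².
F = 4.082×10^6 N
4.082×10^6 N × (1 kN / 1000 N) = 4082 kN

4080 kN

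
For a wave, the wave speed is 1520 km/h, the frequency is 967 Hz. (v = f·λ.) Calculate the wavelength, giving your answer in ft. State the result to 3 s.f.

1.43 ft

Solving v = f·λ for λ: λ = v/f.
v = 1520 km/h = 422.2 m/s; f = 967 Hz.
λ = 0.4366 m
0.4366 m × (1 ft / 0.3048 m) = 1.433 ft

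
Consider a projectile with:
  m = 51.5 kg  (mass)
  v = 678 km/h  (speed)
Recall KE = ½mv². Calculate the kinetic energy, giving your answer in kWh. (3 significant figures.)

0.254 kWh

KE is given directly by: KE = ½mv².
m = 51.5 kg; v = 678 km/h = 188.3 m/s.
KE = 9.133×10^5 J
9.133×10^5 J × (1 kWh / 3.600×10^6 J) = 0.2537 kWh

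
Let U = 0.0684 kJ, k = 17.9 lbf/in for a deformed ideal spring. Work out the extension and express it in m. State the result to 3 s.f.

0.209 m

Rearranging U = ½k·x² for x: x = √(2U/k).
U = 0.0684 kJ = 68.40 J; k = 17.9 lbf/in = 3135 N/m.
x = 0.2089 m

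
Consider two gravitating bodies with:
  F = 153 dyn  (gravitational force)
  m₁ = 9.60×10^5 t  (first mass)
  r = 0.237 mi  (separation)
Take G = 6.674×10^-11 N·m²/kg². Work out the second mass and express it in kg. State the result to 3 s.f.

3470 kg

Solving F = G·m₁·m₂/r² for m₂: m₂ = F·r²/(G·m₁).
F = 153 dyn = 0.001530 N; m₁ = 9.60×10^5 t = 9.600×10^8 kg; r = 0.237 mi = 381.4 m; G = 6.674×10^-11 N·m²/kg².
m₂ = 3474 kg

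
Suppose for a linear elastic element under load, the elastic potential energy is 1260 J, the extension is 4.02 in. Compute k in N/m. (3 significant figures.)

2.42×10^5 N/m

Rearranging U = ½k·x² for k: k = 2U/x².
U = 1260 J; x = 4.02 in = 0.1021 m.
k = 2.417×10^5 N/m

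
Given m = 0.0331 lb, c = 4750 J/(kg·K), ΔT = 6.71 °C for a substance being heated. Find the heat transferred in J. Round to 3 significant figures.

479 J

Directly: Q = mcΔT.
m = 0.0331 lb = 0.01501 kg; c = 4750 J/(kg·K); ΔT = 6.71 °C = 6.710 K.
Q = 478.5 J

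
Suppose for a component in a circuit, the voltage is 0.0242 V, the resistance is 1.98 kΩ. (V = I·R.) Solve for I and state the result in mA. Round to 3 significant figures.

0.0122 mA

Rearranging V = I·R for I: I = V/R.
V = 0.0242 V; R = 1.98 kΩ = 1980 Ω.
I = 1.222×10^-5 A
1.222×10^-5 A × (1 mA / 0.001000 A) = 0.01222 mA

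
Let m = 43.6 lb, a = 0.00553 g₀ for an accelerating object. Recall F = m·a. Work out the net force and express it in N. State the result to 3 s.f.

Directly: F = m·a.
m = 43.6 lb = 19.78 kg; a = 0.00553 g₀ = 0.05423 m/s².
F = 1.073 N

1.07 N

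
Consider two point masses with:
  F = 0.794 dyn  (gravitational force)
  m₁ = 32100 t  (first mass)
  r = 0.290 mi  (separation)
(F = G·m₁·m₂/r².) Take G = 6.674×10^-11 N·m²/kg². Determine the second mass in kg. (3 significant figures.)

807 kg

Rearranging F = G·m₁·m₂/r² for m₂: m₂ = F·r²/(G·m₁).
F = 0.794 dyn = 7.940×10^-6 N; m₁ = 32100 t = 3.210×10^7 kg; r = 0.290 mi = 466.7 m; G = 6.674×10^-11 N·m²/kg².
m₂ = 807.3 kg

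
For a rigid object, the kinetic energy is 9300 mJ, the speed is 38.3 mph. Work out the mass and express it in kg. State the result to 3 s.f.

0.0634 kg

Rearranging: m = 2·KE/v².
KE = 9300 mJ = 9.300 J; v = 38.3 mph = 17.12 m/s.
m = 0.06345 kg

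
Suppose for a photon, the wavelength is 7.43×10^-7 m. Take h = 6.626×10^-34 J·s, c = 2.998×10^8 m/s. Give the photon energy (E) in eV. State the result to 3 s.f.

E is given directly by: E = hc/λ.
λ = 7.43×10^-7 m; h = 6.626×10^-34 J·s; c = 2.998×10^8 m/s.
E = 2.674×10^-19 J  (the unit combination reduces to kg·m²/s² = J)
2.674×10^-19 J × (1 eV / 1.602×10^-19 J) = 1.669 eV

1.67 eV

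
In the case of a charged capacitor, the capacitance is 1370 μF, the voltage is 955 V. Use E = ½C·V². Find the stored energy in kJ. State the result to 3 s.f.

E is given directly by: E = ½CV².
C = 1370 μF = 0.001370 F; V = 955 V.
E = 624.7 J
624.7 J × (1 kJ / 1000 J) = 0.6247 kJ

0.625 kJ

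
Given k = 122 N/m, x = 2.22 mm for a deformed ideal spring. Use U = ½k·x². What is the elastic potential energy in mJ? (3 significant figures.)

U is given directly by: U = ½kx².
k = 122 N/m; x = 2.22 mm = 0.002220 m.
U = 3.006×10^-4 J  (the unit combination reduces to kg·m²/s² = J)
3.006×10^-4 J × (1 mJ / 0.001000 J) = 0.3006 mJ

0.301 mJ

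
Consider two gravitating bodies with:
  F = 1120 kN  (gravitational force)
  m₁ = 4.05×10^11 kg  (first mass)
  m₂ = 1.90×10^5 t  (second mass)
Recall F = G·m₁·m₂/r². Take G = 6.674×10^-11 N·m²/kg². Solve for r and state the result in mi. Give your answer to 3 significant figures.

0.0421 mi

From Newton's law of gravitation: r = √(G·m₁m₂/F).
F = 1120 kN = 1.120×10^6 N; m₁ = 4.05×10^11 kg; m₂ = 1.90×10^5 t = 1.900×10^8 kg; G = 6.674×10^-11 N·m²/kg².
r = 67.72 m
67.72 m × (1 mi / 1609 m) = 0.04208 mi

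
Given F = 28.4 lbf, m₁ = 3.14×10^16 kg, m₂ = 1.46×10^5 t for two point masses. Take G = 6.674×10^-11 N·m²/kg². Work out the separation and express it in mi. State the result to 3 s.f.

Solving F = G·m₁·m₂/r² for r: r = √(G·m₁m₂/F).
F = 28.4 lbf = 126.3 N; m₁ = 3.14×10^16 kg; m₂ = 1.46×10^5 t = 1.460×10^8 kg; G = 6.674×10^-11 N·m²/kg².
r = 1.556×10^6 m
1.556×10^6 m × (1 mi / 1609 m) = 967.0 mi

967 mi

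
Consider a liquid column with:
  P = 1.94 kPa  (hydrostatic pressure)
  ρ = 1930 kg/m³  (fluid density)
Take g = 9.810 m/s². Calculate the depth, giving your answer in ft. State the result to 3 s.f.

0.336 ft

Solving P = ρ·g·h for h: h = P/(ρ·g).
P = 1.94 kPa = 1940 Pa; ρ = 1930 kg/m³; g = 9.810 m/s².
h = 0.1025 m
0.1025 m × (1 ft / 0.3048 m) = 0.3362 ft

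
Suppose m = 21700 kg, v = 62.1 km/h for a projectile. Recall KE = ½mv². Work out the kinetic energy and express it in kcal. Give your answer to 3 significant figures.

772 kcal

KE is given directly by: KE = ½mv².
m = 21700 kg; v = 62.1 km/h = 17.25 m/s.
KE = 3.229×10^6 J
3.229×10^6 J × (1 kcal / 4184 J) = 771.6 kcal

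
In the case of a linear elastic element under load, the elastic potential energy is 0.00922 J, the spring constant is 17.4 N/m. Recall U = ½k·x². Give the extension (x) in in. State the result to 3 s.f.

1.28 in

Solving U = ½k·x² for x: x = √(2U/k).
U = 0.00922 J; k = 17.4 N/m.
x = 0.03255 m
0.03255 m × (1 in / 0.02540 m) = 1.282 in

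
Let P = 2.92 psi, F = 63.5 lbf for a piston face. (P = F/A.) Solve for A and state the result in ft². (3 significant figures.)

0.151 ft²

Rearranging P = F/A for A: A = F/P.
P = 2.92 psi = 20133 Pa; F = 63.5 lbf = 282.5 N.
A = 0.01403 m²
0.01403 m² × (1 ft² / 0.09290 m²) = 0.1510 ft²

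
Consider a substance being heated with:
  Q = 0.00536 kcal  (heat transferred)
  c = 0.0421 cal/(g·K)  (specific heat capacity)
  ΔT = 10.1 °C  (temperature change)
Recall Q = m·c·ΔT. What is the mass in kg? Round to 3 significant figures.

Rearranging: m = Q/(c·ΔT).
Q = 0.00536 kcal = 22.43 J; c = 0.0421 cal/(g·K) = 176.1 J/(kg·K); ΔT = 10.1 °C = 10.10 K.
m = 0.01261 kg

0.0126 kg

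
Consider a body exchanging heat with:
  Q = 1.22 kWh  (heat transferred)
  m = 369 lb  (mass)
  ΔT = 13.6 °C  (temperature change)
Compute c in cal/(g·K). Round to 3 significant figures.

0.461 cal/(g·K)

Rearranging Q = m·c·ΔT for c: c = Q/(m·ΔT).
Q = 1.22 kWh = 4.392×10^6 J; m = 369 lb = 167.4 kg; ΔT = 13.6 °C = 13.60 K.
c = 1929 J/(kg·K)
1929 J/(kg·K) × (1 cal/(g·K) / 4184 J/(kg·K)) = 0.4611 cal/(g·K)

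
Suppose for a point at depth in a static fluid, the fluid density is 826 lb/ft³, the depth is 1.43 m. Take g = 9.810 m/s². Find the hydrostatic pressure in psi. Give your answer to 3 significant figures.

26.9 psi

Directly: P = ρgh.
ρ = 826 lb/ft³ = 13231 kg/m³; h = 1.43 m; g = 9.810 m/s².
P = 1.856×10^5 Pa
1.856×10^5 Pa × (1 psi / 6895 Pa) = 26.92 psi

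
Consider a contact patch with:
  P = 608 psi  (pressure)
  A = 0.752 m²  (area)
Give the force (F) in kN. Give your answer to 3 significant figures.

3150 kN

Rearranging: F = P·A.
P = 608 psi = 4.192×10^6 Pa; A = 0.752 m².
F = 3.152×10^6 N
3.152×10^6 N × (1 kN / 1000 N) = 3152 kN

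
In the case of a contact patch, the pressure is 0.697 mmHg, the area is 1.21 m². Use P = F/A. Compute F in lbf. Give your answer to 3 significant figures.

Rearranging P = F/A for F: F = P·A.
P = 0.697 mmHg = 92.93 Pa; A = 1.21 m².
F = 112.4 N
112.4 N × (1 lbf / 4.448 N) = 25.28 lbf

25.3 lbf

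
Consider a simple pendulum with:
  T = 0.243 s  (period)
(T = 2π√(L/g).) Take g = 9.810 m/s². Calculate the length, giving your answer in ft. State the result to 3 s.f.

0.0481 ft

Rearranging: L = g·(T/2π)².
T = 0.243 s; g = 9.810 m/s².
L = 0.01467 m
0.01467 m × (1 ft / 0.3048 m) = 0.04814 ft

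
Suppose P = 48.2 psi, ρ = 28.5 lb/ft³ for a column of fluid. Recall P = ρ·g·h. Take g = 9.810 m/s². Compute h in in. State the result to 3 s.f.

Solving P = ρ·g·h for h: h = P/(ρ·g).
P = 48.2 psi = 3.323×10^5 Pa; ρ = 28.5 lb/ft³ = 456.5 kg/m³; g = 9.810 m/s².
h = 74.20 m
74.20 m × (1 in / 0.02540 m) = 2921 in

2920 in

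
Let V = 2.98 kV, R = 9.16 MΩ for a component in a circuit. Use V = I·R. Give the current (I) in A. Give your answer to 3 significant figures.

3.25×10^-4 A

From Ohm's law: I = V/R.
V = 2.98 kV = 2980 V; R = 9.16 MΩ = 9.160×10^6 Ω.
I = 3.253×10^-4 A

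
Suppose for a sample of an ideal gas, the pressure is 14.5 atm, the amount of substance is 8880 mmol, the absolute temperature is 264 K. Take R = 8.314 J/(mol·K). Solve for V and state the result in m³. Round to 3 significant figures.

0.0133 m³

From the ideal-gas law: V = nRT/P.
P = 14.5 atm = 1.469×10^6 Pa; n = 8880 mmol = 8.880 mol; T = 264 K; R = 8.314 J/(mol·K).
V = 0.01327 m³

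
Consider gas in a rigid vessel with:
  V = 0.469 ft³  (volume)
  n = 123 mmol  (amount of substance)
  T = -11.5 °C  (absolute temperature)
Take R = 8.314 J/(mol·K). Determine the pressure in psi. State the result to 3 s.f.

From the ideal-gas law: P = nRT/V.
V = 0.469 ft³ = 0.01328 m³; n = 123 mmol = 0.1230 mol; T = -11.5 °C = 261.6 K; R = 8.314 J/(mol·K).
P = 20147 Pa  (the unit combination reduces to kg/(m·s²) = Pa)
20147 Pa × (1 psi / 6895 Pa) = 2.922 psi

2.92 psi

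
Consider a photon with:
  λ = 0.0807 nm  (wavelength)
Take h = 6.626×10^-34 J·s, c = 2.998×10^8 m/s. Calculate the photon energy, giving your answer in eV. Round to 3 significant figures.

E is given directly by: E = hc/λ.
λ = 0.0807 nm = 8.070×10^-11 m; h = 6.626×10^-34 J·s; c = 2.998×10^8 m/s.
E = 2.462×10^-15 J
2.462×10^-15 J × (1 eV / 1.602×10^-19 J) = 15364 eV

15400 eV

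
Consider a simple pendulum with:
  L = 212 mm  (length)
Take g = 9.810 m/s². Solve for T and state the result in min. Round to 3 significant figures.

Directly: T = 2π√(L/g).
L = 212 mm = 0.2120 m; g = 9.810 m/s².
T = 0.9237 s
0.9237 s × (1 min / 60.00 s) = 0.01539 min

0.0154 min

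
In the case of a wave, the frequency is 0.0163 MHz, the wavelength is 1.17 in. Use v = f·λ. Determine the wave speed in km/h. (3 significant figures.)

v is given directly by: v = fλ.
f = 0.0163 MHz = 16300 Hz; λ = 1.17 in = 0.02972 m.
v = 484.4 m/s
484.4 m/s × (1 km/h / 0.2778 m/s) = 1744 km/h

1740 km/h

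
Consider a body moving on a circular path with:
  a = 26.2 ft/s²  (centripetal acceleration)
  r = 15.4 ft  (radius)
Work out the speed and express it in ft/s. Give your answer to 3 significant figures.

Rearranging a = v²/r for v: v = √(a·r).
a = 26.2 ft/s² = 7.986 m/s²; r = 15.4 ft = 4.694 m.
v = 6.122 m/s
6.122 m/s × (1 ft/s / 0.3048 m/s) = 20.09 ft/s

20.1 ft/s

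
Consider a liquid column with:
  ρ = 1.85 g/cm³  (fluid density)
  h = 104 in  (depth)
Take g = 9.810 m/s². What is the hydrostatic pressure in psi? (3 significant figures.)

Directly: P = ρgh.
ρ = 1.85 g/cm³ = 1850 kg/m³; h = 104 in = 2.642 m; g = 9.810 m/s².
P = 47941 Pa  (the unit combination reduces to kg/(m·s²) = Pa)
47941 Pa × (1 psi / 6895 Pa) = 6.953 psi

6.95 psi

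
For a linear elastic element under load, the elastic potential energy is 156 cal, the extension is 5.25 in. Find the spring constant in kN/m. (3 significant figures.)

Solving U = ½k·x² for k: k = 2U/x².
U = 156 cal = 652.7 J; x = 5.25 in = 0.1333 m.
k = 73411 N/m
73411 N/m × (1 kN/m / 1000 N/m) = 73.41 kN/m

73.4 kN/m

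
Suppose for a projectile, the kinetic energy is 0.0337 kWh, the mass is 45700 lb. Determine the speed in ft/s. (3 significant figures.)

Rearranging: v = √(2·KE/m).
KE = 0.0337 kWh = 1.213×10^5 J; m = 45700 lb = 20729 kg.
v = 3.421 m/s
3.421 m/s × (1 ft/s / 0.3048 m/s) = 11.22 ft/s

11.2 ft/s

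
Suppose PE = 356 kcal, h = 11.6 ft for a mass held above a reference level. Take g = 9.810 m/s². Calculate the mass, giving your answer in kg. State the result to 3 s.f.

42900 kg

Rearranging: m = PE/(g·h).
PE = 356 kcal = 1.490×10^6 J; h = 11.6 ft = 3.536 m; g = 9.810 m/s².
m = 42944 kg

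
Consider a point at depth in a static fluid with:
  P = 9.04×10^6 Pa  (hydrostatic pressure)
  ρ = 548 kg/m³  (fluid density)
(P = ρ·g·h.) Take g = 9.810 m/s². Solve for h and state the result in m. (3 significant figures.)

1680 m

Solving P = ρ·g·h for h: h = P/(ρ·g).
P = 9.04×10^6 Pa; ρ = 548 kg/m³; g = 9.810 m/s².
h = 1682 m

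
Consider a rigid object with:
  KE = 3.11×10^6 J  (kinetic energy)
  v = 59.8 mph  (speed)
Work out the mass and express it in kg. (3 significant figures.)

Rearranging: m = 2·KE/v².
KE = 3.11×10^6 J; v = 59.8 mph = 26.73 m/s.
m = 8704 kg

8700 kg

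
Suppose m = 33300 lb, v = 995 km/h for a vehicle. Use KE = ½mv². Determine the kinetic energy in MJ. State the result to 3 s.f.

KE is given directly by: KE = ½mv².
m = 33300 lb = 15105 kg; v = 995 km/h = 276.4 m/s.
KE = 5.769×10^8 J  (the unit combination reduces to kg·m²/s² = J)
5.769×10^8 J × (1 MJ / 1.000×10^6 J) = 576.9 MJ

577 MJ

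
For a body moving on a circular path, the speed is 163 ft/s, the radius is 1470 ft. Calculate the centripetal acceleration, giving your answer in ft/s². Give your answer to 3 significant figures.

18.1 ft/s²

a is given directly by: a = v²/r.
v = 163 ft/s = 49.68 m/s; r = 1470 ft = 448.1 m.
a = 5.509 m/s²
5.509 m/s² × (1 ft/s² / 0.3048 m/s²) = 18.07 ft/s²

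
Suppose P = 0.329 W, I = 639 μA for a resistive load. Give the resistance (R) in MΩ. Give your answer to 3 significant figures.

Rearranging: R = P/I².
P = 0.329 W; I = 639 μA = 6.390×10^-4 A.
R = 8.057×10^5 Ω
8.057×10^5 Ω × (1 MΩ / 1.000×10^6 Ω) = 0.8057 MΩ

0.806 MΩ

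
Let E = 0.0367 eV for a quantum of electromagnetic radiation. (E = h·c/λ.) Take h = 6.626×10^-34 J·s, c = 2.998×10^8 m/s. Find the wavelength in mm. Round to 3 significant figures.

Solving E = h·c/λ for λ: λ = hc/E.
E = 0.0367 eV = 5.880×10^-21 J; h = 6.626×10^-34 J·s; c = 2.998×10^8 m/s.
λ = 3.378×10^-5 m
3.378×10^-5 m × (1 mm / 0.001000 m) = 0.03378 mm

0.0338 mm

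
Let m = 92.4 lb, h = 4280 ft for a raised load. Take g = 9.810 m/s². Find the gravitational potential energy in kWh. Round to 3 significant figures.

0.149 kWh

Directly: PE = mgh.
m = 92.4 lb = 41.91 kg; h = 4280 ft = 1305 m; g = 9.810 m/s².
PE = 5.364×10^5 J  (the unit combination reduces to kg·m²/s² = J)
5.364×10^5 J × (1 kWh / 3.600×10^6 J) = 0.1490 kWh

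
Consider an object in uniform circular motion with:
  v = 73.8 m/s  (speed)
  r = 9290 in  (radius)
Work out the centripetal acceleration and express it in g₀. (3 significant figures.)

2.35 g₀

a is given directly by: a = v²/r.
v = 73.8 m/s; r = 9290 in = 236.0 m.
a = 23.08 m/s²
23.08 m/s² × (1 g₀ / 9.807 m/s²) = 2.354 g₀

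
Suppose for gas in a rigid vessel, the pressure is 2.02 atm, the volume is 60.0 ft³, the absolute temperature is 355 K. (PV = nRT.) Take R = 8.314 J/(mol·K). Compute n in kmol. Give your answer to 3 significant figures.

0.118 kmol

Rearranging PV = nRT for n: n = PV/(RT).
P = 2.02 atm = 2.047×10^5 Pa; V = 60.0 ft³ = 1.699 m³; T = 355 K; R = 8.314 J/(mol·K).
n = 117.8 mol
117.8 mol × (1 kmol / 1000 mol) = 0.1178 kmol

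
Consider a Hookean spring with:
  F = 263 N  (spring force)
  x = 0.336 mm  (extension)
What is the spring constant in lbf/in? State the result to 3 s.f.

4470 lbf/in

From Hooke's law: k = F/x.
F = 263 N; x = 0.336 mm = 3.360×10^-4 m.
k = 7.827×10^5 N/m
7.827×10^5 N/m × (1 lbf/in / 175.1 N/m) = 4470 lbf/in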